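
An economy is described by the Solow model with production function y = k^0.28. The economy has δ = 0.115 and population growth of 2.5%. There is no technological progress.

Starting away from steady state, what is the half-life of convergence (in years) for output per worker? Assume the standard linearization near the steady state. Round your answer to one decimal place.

half-life ≈ 6.9 years

Near the steady state the convergence rate is λ = (1 − α)(n + δ).
λ = (1 − 0.28) × 0.140 = 0.72 × 0.140 = 0.1008
Half-life = ln 2 / λ = 0.6931 / 0.1008 ≈ 6.88 years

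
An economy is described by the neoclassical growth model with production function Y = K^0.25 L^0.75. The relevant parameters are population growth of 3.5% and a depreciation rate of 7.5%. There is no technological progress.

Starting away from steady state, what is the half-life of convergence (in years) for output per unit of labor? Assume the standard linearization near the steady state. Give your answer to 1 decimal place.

about 8.4 years

Near the steady state the convergence rate is λ = (1 − α)(n + δ).
λ = (1 − 0.25) × 0.110 = 0.75 × 0.110 = 0.0825
Half-life = ln 2 / λ = 0.6931 / 0.0825 ≈ 8.40 years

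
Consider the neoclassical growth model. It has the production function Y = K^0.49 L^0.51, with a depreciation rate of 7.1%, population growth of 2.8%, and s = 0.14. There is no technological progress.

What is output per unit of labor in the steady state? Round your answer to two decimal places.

y* = 1.40

At the steady state, Δk = 0, so s·k^α = (n + δ)·k.
Rearranging, k^(1−α) = s / (n + δ).
k^0.51 = 0.14 / (0.028 + 0.071) = 0.14 / 0.099 = 1.4141
k* = 1.4141^(1/0.51) ≈ 1.9727
y* = (k*)^α = 1.9727^0.49 ≈ 1.3950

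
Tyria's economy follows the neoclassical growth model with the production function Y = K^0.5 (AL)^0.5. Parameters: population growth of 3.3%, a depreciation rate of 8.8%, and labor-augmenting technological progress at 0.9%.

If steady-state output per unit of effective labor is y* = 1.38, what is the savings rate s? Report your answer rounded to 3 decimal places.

Steady state requires s·f(k) = (n + g + δ)·k, i.e. s·k^α = (n + g + δ)·k.
Since y* = [s/(n + g + δ)]^(α/(1−α)), we have s/(n + g + δ) = (y*)^((1−α)/α) = 1.38^1 = 1.3800.
Therefore s = 1.3800 × (n + g + δ) = 1.3800 × 0.130 = 0.1794.

s ≈ 0.179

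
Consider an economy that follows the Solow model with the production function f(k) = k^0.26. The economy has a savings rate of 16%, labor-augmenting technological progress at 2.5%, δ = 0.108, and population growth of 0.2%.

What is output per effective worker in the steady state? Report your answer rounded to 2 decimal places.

Steady state requires s·f(k) = (n + g + δ)·k, i.e. s·k^α = (n + g + δ)·k.
Dividing both sides by k: k^(1−α) = s / (n + g + δ).
k^0.74 = 0.16 / (0.002 + 0.025 + 0.108) = 0.16 / 0.135 = 1.1852
k* = 1.1852^(1/0.74) ≈ 1.2581
y* = (k*)^α = 1.2581^0.26 ≈ 1.0615

y* = 1.06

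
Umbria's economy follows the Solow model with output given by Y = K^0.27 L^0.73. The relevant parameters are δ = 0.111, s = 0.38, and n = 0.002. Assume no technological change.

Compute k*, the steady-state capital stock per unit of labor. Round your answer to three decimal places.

Steady state requires s·f(k) = (n + δ)·k, i.e. s·k^α = (n + δ)·k.
Dividing both sides by k: k^(1−α) = s / (n + δ).
k^0.73 = 0.38 / (0.002 + 0.111) = 0.38 / 0.113 = 3.3628
k* = 3.3628^(1/0.73) ≈ 5.2663

k* = 5.266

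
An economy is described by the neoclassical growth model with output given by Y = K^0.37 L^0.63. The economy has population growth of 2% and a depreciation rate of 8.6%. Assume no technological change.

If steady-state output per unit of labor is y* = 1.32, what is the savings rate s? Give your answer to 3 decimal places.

In steady state, investment equals break-even investment: s·k^α = (n + δ)·k.
Since y* = [s/(n + δ)]^(α/(1−α)), we have s/(n + δ) = (y*)^((1−α)/α) = 1.32^1.7027 = 1.6044.
Therefore s = 1.6044 × (n + δ) = 1.6044 × 0.106 = 0.1701.

s ≈ 0.170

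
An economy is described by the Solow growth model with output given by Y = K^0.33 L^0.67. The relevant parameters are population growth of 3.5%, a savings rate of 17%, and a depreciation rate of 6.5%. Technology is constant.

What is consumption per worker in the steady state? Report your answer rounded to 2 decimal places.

Steady state requires s·f(k) = (n + δ)·k, i.e. s·k^α = (n + δ)·k.
Dividing both sides by k: k^(1−α) = s / (n + δ).
k^0.67 = 0.17 / (0.035 + 0.065) = 0.17 / 0.100 = 1.7000
k* = 1.7000^(1/0.67) ≈ 2.2078
y* = (k*)^α = 2.2078^0.33 ≈ 1.2987
c* = (1 − s)·y* = (1 − 0.17) × 1.2987 ≈ 1.0779

c* ≈ 1.08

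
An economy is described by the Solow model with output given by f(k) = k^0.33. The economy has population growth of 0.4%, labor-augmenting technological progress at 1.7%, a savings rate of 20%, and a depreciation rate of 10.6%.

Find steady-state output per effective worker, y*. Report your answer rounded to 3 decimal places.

At the steady state, Δk = 0, so s·k^α = (n + g + δ)·k.
Rearranging, k^(1−α) = s / (n + g + δ).
k^0.67 = 0.20 / (0.004 + 0.017 + 0.106) = 0.20 / 0.127 = 1.5748
k* = 1.5748^(1/0.67) ≈ 1.9695
y* = (k*)^α = 1.9695^0.33 ≈ 1.2507

y* = 1.251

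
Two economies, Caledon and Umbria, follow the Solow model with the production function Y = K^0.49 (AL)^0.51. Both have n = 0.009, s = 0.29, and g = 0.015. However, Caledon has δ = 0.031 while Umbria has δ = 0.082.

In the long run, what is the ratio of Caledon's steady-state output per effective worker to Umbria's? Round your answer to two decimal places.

Steady-state y* = [s/(n + g + δ)]^(α/(1−α)), so the ratio is [ (s_C/(n + g + δ)_C) / (s_U/(n + g + δ)_U) ]^0.9608.
s_C/(n + g + δ)_C = 0.29/0.055 = 5.2727; s_U/(n + g + δ)_U = 0.29/0.106 = 2.7358.
Ratio = (5.2727/2.7358)^0.9608 = 1.9273^0.9608 ≈ 1.8784

ratio ≈ 1.88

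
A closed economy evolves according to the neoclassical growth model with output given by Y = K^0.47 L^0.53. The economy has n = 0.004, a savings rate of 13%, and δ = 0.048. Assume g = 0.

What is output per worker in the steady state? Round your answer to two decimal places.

y* ≈ 2.25

In steady state, investment equals break-even investment: s·k^α = (n + δ)·k.
Rearranging, k^(1−α) = s / (n + δ).
k^0.53 = 0.13 / (0.004 + 0.048) = 0.13 / 0.052 = 2.5000
k* = 2.5000^(1/0.53) ≈ 5.6342
y* = (k*)^α = 5.6342^0.47 ≈ 2.2537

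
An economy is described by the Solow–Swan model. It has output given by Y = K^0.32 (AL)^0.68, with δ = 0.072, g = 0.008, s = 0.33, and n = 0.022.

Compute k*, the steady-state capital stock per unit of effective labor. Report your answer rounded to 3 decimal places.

k* ≈ 5.622

Steady state requires s·f(k) = (n + g + δ)·k, i.e. s·k^α = (n + g + δ)·k.
Rearranging, k^(1−α) = s / (n + g + δ).
k^0.68 = 0.33 / (0.022 + 0.008 + 0.072) = 0.33 / 0.102 = 3.2353
k* = 3.2353^(1/0.68) ≈ 5.6218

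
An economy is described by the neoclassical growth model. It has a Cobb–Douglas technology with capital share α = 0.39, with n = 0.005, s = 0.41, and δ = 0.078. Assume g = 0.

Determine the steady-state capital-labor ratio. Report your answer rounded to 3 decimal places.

k* = 13.716

In steady state, investment equals break-even investment: s·k^α = (n + δ)·k.
Dividing both sides by k: k^(1−α) = s / (n + δ).
k^0.61 = 0.41 / (0.005 + 0.078) = 0.41 / 0.083 = 4.9398
k* = 4.9398^(1/0.61) ≈ 13.7160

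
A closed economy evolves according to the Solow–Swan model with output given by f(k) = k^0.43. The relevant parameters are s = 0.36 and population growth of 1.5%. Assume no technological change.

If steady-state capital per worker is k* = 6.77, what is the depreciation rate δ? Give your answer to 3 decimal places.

δ ≈ 0.106

Steady state requires s·f(k) = (n + δ)·k, i.e. s·k^α = (n + δ)·k.
So s / (n + δ) = (k*)^(1−α) = 6.77^0.57 = 2.9746.
Therefore n + δ = s / 2.9746 = 0.36 / 2.9746 = 0.1210, so δ = 0.1210 − 0.015 = 0.1060.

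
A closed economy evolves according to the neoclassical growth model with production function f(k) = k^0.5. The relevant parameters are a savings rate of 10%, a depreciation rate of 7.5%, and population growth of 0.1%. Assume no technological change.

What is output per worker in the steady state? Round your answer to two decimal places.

In steady state, investment equals break-even investment: s·k^α = (n + δ)·k.
Dividing both sides by k: k^(1−α) = s / (n + δ).
k^0.5 = 0.10 / (0.001 + 0.075) = 0.10 / 0.076 = 1.3158
k* = 1.3158^(1/0.5) ≈ 1.7313
y* = (k*)^α = 1.7313^0.5 ≈ 1.3158

y* ≈ 1.32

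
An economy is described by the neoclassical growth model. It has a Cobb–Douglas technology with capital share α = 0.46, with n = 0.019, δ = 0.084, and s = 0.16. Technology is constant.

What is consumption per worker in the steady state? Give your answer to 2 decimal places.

At the steady state, Δk = 0, so s·k^α = (n + δ)·k.
Dividing both sides by k: k^(1−α) = s / (n + δ).
k^0.54 = 0.16 / (0.019 + 0.084) = 0.16 / 0.103 = 1.5534
k* = 1.5534^(1/0.54) ≈ 2.2606
y* = (k*)^α = 2.2606^0.46 ≈ 1.4553
c* = (1 − s)·y* = (1 − 0.16) × 1.4553 ≈ 1.2225

c* ≈ 1.22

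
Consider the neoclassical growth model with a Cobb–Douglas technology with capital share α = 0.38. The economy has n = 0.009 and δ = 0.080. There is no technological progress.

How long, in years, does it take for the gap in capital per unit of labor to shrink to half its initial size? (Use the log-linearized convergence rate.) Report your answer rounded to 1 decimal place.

t_½ ≈ 12.6 years

Near the steady state the convergence rate is λ = (1 − α)(n + δ).
λ = (1 − 0.38) × 0.089 = 0.62 × 0.089 = 0.05518
Half-life = ln 2 / λ = 0.6931 / 0.05518 ≈ 12.56 years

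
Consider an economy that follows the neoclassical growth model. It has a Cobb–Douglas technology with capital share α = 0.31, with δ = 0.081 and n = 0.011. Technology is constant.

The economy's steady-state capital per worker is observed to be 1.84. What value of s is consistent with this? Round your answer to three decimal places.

Steady state requires s·f(k) = (n + δ)·k, i.e. s·k^α = (n + δ)·k.
So s / (n + δ) = (k*)^(1−α) = 1.84^0.69 = 1.5231.
Therefore s = 1.5231 × (n + δ) = 1.5231 × 0.092 = 0.1401.

s ≈ 0.140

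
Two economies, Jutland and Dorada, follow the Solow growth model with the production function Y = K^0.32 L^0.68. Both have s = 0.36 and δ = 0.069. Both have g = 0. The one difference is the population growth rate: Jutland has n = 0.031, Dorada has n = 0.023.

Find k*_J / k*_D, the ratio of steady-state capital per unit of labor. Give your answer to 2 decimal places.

Steady-state k* = [s/(n + δ)]^(1/(1−α)), so the ratio is [ (s_J/(n + δ)_J) / (s_D/(n + δ)_D) ]^1.4706.
s_J/(n + δ)_J = 0.36/0.100 = 3.6000; s_D/(n + δ)_D = 0.36/0.092 = 3.9130.
Ratio = (3.6000/3.9130)^1.4706 = 0.9200^1.4706 ≈ 0.8846

k*_J / k*_D ≈ 0.88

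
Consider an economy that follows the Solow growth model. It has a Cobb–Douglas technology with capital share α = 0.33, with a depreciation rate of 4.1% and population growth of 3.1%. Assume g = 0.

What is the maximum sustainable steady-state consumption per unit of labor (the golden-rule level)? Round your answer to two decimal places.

c_gold ≈ 1.42

At the golden rule, f'(k) = n + δ, so α·k^(α−1) = n + δ and k_gold = (α/(n + δ))^(1/(1−α)).
k_gold = (0.33/0.072)^(1/0.67) = 4.5833^1.4925 ≈ 9.7008
c_gold = f(k_gold) − (n + δ)·k_gold = 2.1166 − 0.072×9.7008 ≈ 1.4181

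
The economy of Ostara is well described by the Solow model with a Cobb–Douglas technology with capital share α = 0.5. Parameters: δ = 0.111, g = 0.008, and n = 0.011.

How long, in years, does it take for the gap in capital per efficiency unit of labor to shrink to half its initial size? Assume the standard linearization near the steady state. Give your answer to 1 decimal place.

Near the steady state the convergence rate is λ = (1 − α)(n + g + δ).
λ = (1 − 0.5) × 0.130 = 0.5 × 0.130 = 0.0650
Half-life = ln 2 / λ = 0.6931 / 0.0650 ≈ 10.66 years

half-life ≈ 10.7 years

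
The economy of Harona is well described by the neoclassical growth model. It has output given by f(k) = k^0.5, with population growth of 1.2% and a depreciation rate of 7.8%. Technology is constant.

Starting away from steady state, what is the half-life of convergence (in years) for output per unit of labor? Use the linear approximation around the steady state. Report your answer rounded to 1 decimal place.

Near the steady state the convergence rate is λ = (1 − α)(n + δ).
λ = (1 − 0.5) × 0.090 = 0.5 × 0.090 = 0.0450
Half-life = ln 2 / λ = 0.6931 / 0.0450 ≈ 15.40 years

about 15.4 years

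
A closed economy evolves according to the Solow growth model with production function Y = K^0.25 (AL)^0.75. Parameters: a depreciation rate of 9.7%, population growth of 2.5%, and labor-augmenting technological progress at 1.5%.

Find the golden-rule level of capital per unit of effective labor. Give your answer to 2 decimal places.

The golden rule sets f'(k) = n + g + δ, i.e. α·k^(α−1) = n + g + δ.
So k^(1−α) = α / (n + g + δ) = 0.25 / 0.137 = 1.8248.
k_gold = 1.8248^(1/0.75) ≈ 2.2299

k_gold ≈ 2.23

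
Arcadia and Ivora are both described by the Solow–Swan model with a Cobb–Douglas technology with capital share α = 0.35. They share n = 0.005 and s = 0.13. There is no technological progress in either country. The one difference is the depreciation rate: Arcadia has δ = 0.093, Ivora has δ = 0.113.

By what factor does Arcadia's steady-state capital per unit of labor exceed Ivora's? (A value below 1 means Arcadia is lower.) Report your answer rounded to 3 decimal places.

Steady-state k* = [s/(n + δ)]^(1/(1−α)), so the ratio is [ (s_A/(n + δ)_A) / (s_I/(n + δ)_I) ]^1.5385.
s_A/(n + δ)_A = 0.13/0.098 = 1.3265; s_I/(n + δ)_I = 0.13/0.118 = 1.1017.
Ratio = (1.3265/1.1017)^1.5385 = 1.2040^1.5385 ≈ 1.3306

ratio ≈ 1.331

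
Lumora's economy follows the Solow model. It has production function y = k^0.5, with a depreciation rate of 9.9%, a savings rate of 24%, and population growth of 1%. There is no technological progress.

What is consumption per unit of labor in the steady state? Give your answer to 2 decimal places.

c* ≈ 1.67

At the steady state, Δk = 0, so s·k^α = (n + δ)·k.
Dividing both sides by k: k^(1−α) = s / (n + δ).
k^0.5 = 0.24 / (0.010 + 0.099) = 0.24 / 0.109 = 2.2018
k* = 2.2018^(1/0.5) ≈ 4.8479
y* = (k*)^α = 4.8479^0.5 ≈ 2.2018
c* = (1 − s)·y* = (1 − 0.24) × 2.2018 ≈ 1.6734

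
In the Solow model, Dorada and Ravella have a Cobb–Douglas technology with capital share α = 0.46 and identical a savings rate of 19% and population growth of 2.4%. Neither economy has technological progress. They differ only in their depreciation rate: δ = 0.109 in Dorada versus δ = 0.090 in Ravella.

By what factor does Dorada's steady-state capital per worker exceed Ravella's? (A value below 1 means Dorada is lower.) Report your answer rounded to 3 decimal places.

k*_D / k*_R ≈ 0.752

Steady-state k* = [s/(n + δ)]^(1/(1−α)), so the ratio is [ (s_D/(n + δ)_D) / (s_R/(n + δ)_R) ]^1.8519.
s_D/(n + δ)_D = 0.19/0.133 = 1.4286; s_R/(n + δ)_R = 0.19/0.114 = 1.6667.
Ratio = (1.4286/1.6667)^1.8519 = 0.8571^1.8519 ≈ 0.7516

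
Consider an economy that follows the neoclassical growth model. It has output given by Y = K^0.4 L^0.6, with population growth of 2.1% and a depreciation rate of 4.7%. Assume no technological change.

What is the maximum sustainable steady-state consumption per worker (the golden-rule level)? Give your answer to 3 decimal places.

c_gold ≈ 1.955

At the golden rule, f'(k) = n + δ, so α·k^(α−1) = n + δ and k_gold = (α/(n + δ))^(1/(1−α)).
k_gold = (0.4/0.068)^(1/0.6) = 5.8824^1.6667 ≈ 19.1698
c_gold = f(k_gold) − (n + δ)·k_gold = 3.2587 − 0.068×19.1698 ≈ 1.9552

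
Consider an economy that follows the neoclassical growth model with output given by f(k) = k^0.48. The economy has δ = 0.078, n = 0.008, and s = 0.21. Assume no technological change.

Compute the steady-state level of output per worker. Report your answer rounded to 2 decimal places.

y* ≈ 2.28

In steady state, investment equals break-even investment: s·k^α = (n + δ)·k.
Rearranging, k^(1−α) = s / (n + δ).
k^0.52 = 0.21 / (0.008 + 0.078) = 0.21 / 0.086 = 2.4419
k* = 2.4419^(1/0.52) ≈ 5.5671
y* = (k*)^α = 5.5671^0.48 ≈ 2.2798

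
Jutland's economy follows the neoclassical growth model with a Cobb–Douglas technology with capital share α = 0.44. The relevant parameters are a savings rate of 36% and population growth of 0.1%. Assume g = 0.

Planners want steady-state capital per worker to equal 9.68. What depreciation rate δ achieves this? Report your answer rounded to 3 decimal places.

δ ≈ 0.100

Steady state requires s·f(k) = (n + δ)·k, i.e. s·k^α = (n + δ)·k.
So s / (n + δ) = (k*)^(1−α) = 9.68^0.56 = 3.5653.
Therefore n + δ = s / 3.5653 = 0.36 / 3.5653 = 0.1010, so δ = 0.1010 − 0.001 = 0.1000.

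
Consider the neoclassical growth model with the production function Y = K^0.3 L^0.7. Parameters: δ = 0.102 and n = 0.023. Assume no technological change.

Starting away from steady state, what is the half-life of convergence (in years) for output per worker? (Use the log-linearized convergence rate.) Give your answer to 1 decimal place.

Near the steady state the convergence rate is λ = (1 − α)(n + δ).
λ = (1 − 0.3) × 0.125 = 0.7 × 0.125 = 0.0875
Half-life = ln 2 / λ = 0.6931 / 0.0875 ≈ 7.92 years

about 7.9 years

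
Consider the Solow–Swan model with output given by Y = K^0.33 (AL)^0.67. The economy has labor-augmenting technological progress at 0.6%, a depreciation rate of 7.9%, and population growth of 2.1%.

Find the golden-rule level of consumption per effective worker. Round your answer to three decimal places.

At the golden rule, f'(k) = n + g + δ, so α·k^(α−1) = n + g + δ and k_gold = (α/(n + g + δ))^(1/(1−α)).
k_gold = (0.33/0.106)^(1/0.67) = 3.1132^1.4925 ≈ 5.4464
c_gold = f(k_gold) − (n + g + δ)·k_gold = 1.7495 − 0.106×5.4464 ≈ 1.1722

c_gold ≈ 1.172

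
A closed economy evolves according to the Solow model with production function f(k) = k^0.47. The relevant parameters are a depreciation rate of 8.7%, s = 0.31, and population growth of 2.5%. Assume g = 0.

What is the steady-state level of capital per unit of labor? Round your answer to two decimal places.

k* = 6.83

At the steady state, Δk = 0, so s·k^α = (n + δ)·k.
Rearranging, k^(1−α) = s / (n + δ).
k^0.53 = 0.31 / (0.025 + 0.087) = 0.31 / 0.112 = 2.7679
k* = 2.7679^(1/0.53) ≈ 6.8273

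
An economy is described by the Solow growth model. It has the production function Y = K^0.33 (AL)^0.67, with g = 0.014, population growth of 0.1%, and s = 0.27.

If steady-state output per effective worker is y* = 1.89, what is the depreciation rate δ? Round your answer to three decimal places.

δ ≈ 0.059

Steady state requires s·f(k) = (n + g + δ)·k, i.e. s·k^α = (n + g + δ)·k.
Since y* = [s/(n + g + δ)]^(α/(1−α)), we have s/(n + g + δ) = (y*)^((1−α)/α) = 1.89^2.0303 = 3.6417.
Therefore n + g + δ = s / 3.6417 = 0.27 / 3.6417 = 0.0741, so δ = 0.0741 − 0.015 = 0.0591.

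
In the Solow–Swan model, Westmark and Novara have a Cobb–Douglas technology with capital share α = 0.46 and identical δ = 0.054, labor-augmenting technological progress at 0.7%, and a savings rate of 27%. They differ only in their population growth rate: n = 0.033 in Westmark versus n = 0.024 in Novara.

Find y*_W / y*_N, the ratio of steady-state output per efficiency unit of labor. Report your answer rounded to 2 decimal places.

ratio ≈ 0.92

Steady-state y* = [s/(n + g + δ)]^(α/(1−α)), so the ratio is [ (s_W/(n + g + δ)_W) / (s_N/(n + g + δ)_N) ]^0.8519.
s_W/(n + g + δ)_W = 0.27/0.094 = 2.8723; s_N/(n + g + δ)_N = 0.27/0.085 = 3.1765.
Ratio = (2.8723/3.1765)^0.8519 = 0.9042^0.8519 ≈ 0.9178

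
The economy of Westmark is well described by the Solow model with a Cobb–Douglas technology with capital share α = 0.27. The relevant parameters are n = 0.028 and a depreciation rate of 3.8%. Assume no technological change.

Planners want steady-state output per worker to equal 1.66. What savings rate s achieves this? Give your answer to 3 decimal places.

s ≈ 0.260

At the steady state, Δk = 0, so s·k^α = (n + δ)·k.
Since y* = [s/(n + δ)]^(α/(1−α)), we have s/(n + δ) = (y*)^((1−α)/α) = 1.66^2.7037 = 3.9365.
Therefore s = 3.9365 × (n + δ) = 3.9365 × 0.066 = 0.2598.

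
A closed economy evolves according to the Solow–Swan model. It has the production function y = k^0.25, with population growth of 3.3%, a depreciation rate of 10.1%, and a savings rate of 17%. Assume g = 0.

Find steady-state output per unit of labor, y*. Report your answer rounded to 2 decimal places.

At the steady state, Δk = 0, so s·k^α = (n + δ)·k.
Dividing both sides by k: k^(1−α) = s / (n + δ).
k^0.75 = 0.17 / (0.033 + 0.101) = 0.17 / 0.134 = 1.2687
k* = 1.2687^(1/0.75) ≈ 1.3734
y* = (k*)^α = 1.3734^0.25 ≈ 1.0826

y* = 1.08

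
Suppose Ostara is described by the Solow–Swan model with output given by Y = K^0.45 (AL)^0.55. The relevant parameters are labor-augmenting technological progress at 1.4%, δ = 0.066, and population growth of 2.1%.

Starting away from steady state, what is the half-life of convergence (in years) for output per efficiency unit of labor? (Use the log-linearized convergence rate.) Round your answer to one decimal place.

t_½ ≈ 12.5 years

Near the steady state the convergence rate is λ = (1 − α)(n + g + δ).
λ = (1 − 0.45) × 0.101 = 0.55 × 0.101 = 0.05555
Half-life = ln 2 / λ = 0.6931 / 0.05555 ≈ 12.48 years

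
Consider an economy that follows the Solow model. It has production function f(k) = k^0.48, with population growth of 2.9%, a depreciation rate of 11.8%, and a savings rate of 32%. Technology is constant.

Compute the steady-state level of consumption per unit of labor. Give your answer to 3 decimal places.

c* ≈ 1.394

In steady state, investment equals break-even investment: s·k^α = (n + δ)·k.
Rearranging, k^(1−α) = s / (n + δ).
k^0.52 = 0.32 / (0.029 + 0.118) = 0.32 / 0.147 = 2.1769
k* = 2.1769^(1/0.52) ≈ 4.4636
y* = (k*)^α = 4.4636^0.48 ≈ 2.0504
c* = (1 − s)·y* = (1 − 0.32) × 2.0504 ≈ 1.3943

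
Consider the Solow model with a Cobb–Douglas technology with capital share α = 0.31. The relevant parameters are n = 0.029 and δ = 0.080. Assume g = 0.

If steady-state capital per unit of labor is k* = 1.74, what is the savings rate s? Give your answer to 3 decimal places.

s ≈ 0.160

At the steady state, Δk = 0, so s·k^α = (n + δ)·k.
So s / (n + δ) = (k*)^(1−α) = 1.74^0.69 = 1.4655.
Therefore s = 1.4655 × (n + δ) = 1.4655 × 0.109 = 0.1597.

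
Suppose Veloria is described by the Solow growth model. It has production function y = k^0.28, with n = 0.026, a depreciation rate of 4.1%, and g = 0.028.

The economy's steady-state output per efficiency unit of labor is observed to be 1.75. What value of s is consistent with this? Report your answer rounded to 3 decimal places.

s ≈ 0.401

Steady state requires s·f(k) = (n + g + δ)·k, i.e. s·k^α = (n + g + δ)·k.
Since y* = [s/(n + g + δ)]^(α/(1−α)), we have s/(n + g + δ) = (y*)^((1−α)/α) = 1.75^2.5714 = 4.2165.
Therefore s = 4.2165 × (n + g + δ) = 4.2165 × 0.095 = 0.4006.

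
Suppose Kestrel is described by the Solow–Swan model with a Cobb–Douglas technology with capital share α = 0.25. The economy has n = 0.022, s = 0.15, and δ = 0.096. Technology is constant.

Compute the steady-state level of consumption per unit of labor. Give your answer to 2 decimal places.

c* ≈ 0.92

At the steady state, Δk = 0, so s·k^α = (n + δ)·k.
Dividing both sides by k: k^(1−α) = s / (n + δ).
k^0.75 = 0.15 / (0.022 + 0.096) = 0.15 / 0.118 = 1.2712
k* = 1.2712^(1/0.75) ≈ 1.3771
y* = (k*)^α = 1.3771^0.25 ≈ 1.0833
c* = (1 − s)·y* = (1 − 0.15) × 1.0833 ≈ 0.9208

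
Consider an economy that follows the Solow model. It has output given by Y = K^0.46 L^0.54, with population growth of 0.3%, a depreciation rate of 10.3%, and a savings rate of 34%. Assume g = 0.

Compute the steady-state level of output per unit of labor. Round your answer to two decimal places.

In steady state, investment equals break-even investment: s·k^α = (n + δ)·k.
Rearranging, k^(1−α) = s / (n + δ).
k^0.54 = 0.34 / (0.003 + 0.103) = 0.34 / 0.106 = 3.2075
k* = 3.2075^(1/0.54) ≈ 8.6566
y* = (k*)^α = 8.6566^0.46 ≈ 2.6989

y* ≈ 2.70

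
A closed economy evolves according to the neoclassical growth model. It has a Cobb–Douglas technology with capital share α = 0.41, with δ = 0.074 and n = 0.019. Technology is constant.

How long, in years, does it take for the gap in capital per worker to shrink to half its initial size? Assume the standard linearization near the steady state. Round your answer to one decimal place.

Near the steady state the convergence rate is λ = (1 − α)(n + δ).
λ = (1 − 0.41) × 0.093 = 0.59 × 0.093 = 0.05487
Half-life = ln 2 / λ = 0.6931 / 0.05487 ≈ 12.63 years

half-life ≈ 12.6 years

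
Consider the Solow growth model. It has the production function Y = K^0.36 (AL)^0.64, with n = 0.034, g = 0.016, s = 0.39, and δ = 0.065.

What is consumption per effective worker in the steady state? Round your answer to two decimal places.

In steady state, investment equals break-even investment: s·k^α = (n + g + δ)·k.
Dividing both sides by k: k^(1−α) = s / (n + g + δ).
k^0.64 = 0.39 / (0.034 + 0.016 + 0.065) = 0.39 / 0.115 = 3.3913
k* = 3.3913^(1/0.64) ≈ 6.7406
y* = (k*)^α = 6.7406^0.36 ≈ 1.9876
c* = (1 − s)·y* = (1 − 0.39) × 1.9876 ≈ 1.2124

c* = 1.21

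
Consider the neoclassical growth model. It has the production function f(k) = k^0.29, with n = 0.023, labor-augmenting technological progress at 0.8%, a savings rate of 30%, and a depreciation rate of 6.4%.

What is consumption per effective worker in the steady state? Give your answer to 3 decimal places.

Steady state requires s·f(k) = (n + g + δ)·k, i.e. s·k^α = (n + g + δ)·k.
Dividing both sides by k: k^(1−α) = s / (n + g + δ).
k^0.71 = 0.30 / (0.023 + 0.008 + 0.064) = 0.30 / 0.095 = 3.1579
k* = 3.1579^(1/0.71) ≈ 5.0510
y* = (k*)^α = 5.0510^0.29 ≈ 1.5995
c* = (1 − s)·y* = (1 − 0.30) × 1.5995 ≈ 1.1197

c* = 1.120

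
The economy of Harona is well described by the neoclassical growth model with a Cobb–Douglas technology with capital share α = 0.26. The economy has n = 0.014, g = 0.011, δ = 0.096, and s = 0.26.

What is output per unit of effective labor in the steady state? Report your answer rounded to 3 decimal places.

In steady state, investment equals break-even investment: s·k^α = (n + g + δ)·k.
Dividing both sides by k: k^(1−α) = s / (n + g + δ).
k^0.74 = 0.26 / (0.014 + 0.011 + 0.096) = 0.26 / 0.121 = 2.1488
k* = 2.1488^(1/0.74) ≈ 2.8113
y* = (k*)^α = 2.8113^0.26 ≈ 1.3083

y* = 1.308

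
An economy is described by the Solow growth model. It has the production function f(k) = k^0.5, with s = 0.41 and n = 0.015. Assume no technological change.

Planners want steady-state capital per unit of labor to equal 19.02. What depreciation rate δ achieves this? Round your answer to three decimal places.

δ ≈ 0.079

In steady state, investment equals break-even investment: s·k^α = (n + δ)·k.
So s / (n + δ) = (k*)^(1−α) = 19.02^0.5 = 4.3612.
Therefore n + δ = s / 4.3612 = 0.41 / 4.3612 = 0.0940, so δ = 0.0940 − 0.015 = 0.0790.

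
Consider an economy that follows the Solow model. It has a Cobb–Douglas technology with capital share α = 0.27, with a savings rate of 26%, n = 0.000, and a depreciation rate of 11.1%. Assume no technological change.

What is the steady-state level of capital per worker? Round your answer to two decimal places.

k* = 3.21

Steady state requires s·f(k) = (n + δ)·k, i.e. s·k^α = (n + δ)·k.
Dividing both sides by k: k^(1−α) = s / (n + δ).
k^0.73 = 0.26 / (0.000 + 0.111) = 0.26 / 0.111 = 2.3423
k* = 2.3423^(1/0.73) ≈ 3.2089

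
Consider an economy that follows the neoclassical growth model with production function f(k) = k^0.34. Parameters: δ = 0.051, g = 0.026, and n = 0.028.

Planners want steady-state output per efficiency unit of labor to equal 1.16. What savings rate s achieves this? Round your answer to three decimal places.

At the steady state, Δk = 0, so s·k^α = (n + g + δ)·k.
Since y* = [s/(n + g + δ)]^(α/(1−α)), we have s/(n + g + δ) = (y*)^((1−α)/α) = 1.16^1.9412 = 1.3339.
Therefore s = 1.3339 × (n + g + δ) = 1.3339 × 0.105 = 0.1401.

s ≈ 0.140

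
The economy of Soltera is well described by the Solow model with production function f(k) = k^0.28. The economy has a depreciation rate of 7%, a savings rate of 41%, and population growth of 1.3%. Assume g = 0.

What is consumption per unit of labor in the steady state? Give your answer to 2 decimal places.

At the steady state, Δk = 0, so s·k^α = (n + δ)·k.
Dividing both sides by k: k^(1−α) = s / (n + δ).
k^0.72 = 0.41 / (0.013 + 0.070) = 0.41 / 0.083 = 4.9398
k* = 4.9398^(1/0.72) ≈ 9.1936
y* = (k*)^α = 9.1936^0.28 ≈ 1.8611
c* = (1 − s)·y* = (1 − 0.41) × 1.8611 ≈ 1.0980

c* ≈ 1.10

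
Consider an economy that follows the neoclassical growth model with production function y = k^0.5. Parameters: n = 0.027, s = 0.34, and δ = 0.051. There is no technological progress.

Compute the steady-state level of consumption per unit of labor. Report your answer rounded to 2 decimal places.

c* ≈ 2.88

Steady state requires s·f(k) = (n + δ)·k, i.e. s·k^α = (n + δ)·k.
Rearranging, k^(1−α) = s / (n + δ).
k^0.5 = 0.34 / (0.027 + 0.051) = 0.34 / 0.078 = 4.3590
k* = 4.3590^(1/0.5) ≈ 19.0009
y* = (k*)^α = 19.0009^0.5 ≈ 4.3590
c* = (1 − s)·y* = (1 − 0.34) × 4.3590 ≈ 2.8769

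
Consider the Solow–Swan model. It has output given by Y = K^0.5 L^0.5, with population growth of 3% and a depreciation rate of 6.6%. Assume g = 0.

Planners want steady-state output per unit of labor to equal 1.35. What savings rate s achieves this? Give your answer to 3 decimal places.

In steady state, investment equals break-even investment: s·k^α = (n + δ)·k.
Since y* = [s/(n + δ)]^(α/(1−α)), we have s/(n + δ) = (y*)^((1−α)/α) = 1.35^1 = 1.3500.
Therefore s = 1.3500 × (n + δ) = 1.3500 × 0.096 = 0.1296.

s ≈ 0.130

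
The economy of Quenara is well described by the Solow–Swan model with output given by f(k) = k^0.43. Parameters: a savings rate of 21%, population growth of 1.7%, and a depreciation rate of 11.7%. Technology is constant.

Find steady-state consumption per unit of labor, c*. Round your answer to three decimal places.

c* ≈ 1.109

At the steady state, Δk = 0, so s·k^α = (n + δ)·k.
Rearranging, k^(1−α) = s / (n + δ).
k^0.57 = 0.21 / (0.017 + 0.117) = 0.21 / 0.134 = 1.5672
k* = 1.5672^(1/0.57) ≈ 2.1995
y* = (k*)^α = 2.1995^0.43 ≈ 1.4035
c* = (1 − s)·y* = (1 − 0.21) × 1.4035 ≈ 1.1088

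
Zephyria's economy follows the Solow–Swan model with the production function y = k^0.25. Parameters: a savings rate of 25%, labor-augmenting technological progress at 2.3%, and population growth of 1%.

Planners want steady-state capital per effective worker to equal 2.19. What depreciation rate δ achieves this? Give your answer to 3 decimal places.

δ ≈ 0.106

Steady state requires s·f(k) = (n + g + δ)·k, i.e. s·k^α = (n + g + δ)·k.
So s / (n + g + δ) = (k*)^(1−α) = 2.19^0.75 = 1.8003.
Therefore n + g + δ = s / 1.8003 = 0.25 / 1.8003 = 0.1389, so δ = 0.1389 − 0.033 = 0.1059.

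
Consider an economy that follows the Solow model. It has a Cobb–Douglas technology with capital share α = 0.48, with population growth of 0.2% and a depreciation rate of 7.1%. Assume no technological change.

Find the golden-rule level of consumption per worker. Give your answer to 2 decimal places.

c_gold ≈ 2.96

At the golden rule, f'(k) = n + δ, so α·k^(α−1) = n + δ and k_gold = (α/(n + δ))^(1/(1−α)).
k_gold = (0.48/0.073)^(1/0.52) = 6.5753^1.9231 ≈ 37.4053
c_gold = f(k_gold) − (n + δ)·k_gold = 5.6886 − 0.073×37.4053 ≈ 2.9580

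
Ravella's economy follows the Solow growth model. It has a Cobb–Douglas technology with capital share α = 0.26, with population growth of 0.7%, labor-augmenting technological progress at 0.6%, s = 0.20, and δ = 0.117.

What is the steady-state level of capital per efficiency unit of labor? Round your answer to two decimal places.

k* ≈ 1.79

At the steady state, Δk = 0, so s·k^α = (n + g + δ)·k.
Dividing both sides by k: k^(1−α) = s / (n + g + δ).
k^0.74 = 0.20 / (0.007 + 0.006 + 0.117) = 0.20 / 0.130 = 1.5385
k* = 1.5385^(1/0.74) ≈ 1.7899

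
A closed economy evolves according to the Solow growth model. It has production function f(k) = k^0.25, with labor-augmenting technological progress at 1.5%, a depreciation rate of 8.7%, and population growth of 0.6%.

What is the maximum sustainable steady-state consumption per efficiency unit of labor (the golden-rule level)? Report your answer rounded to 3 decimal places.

c_gold ≈ 0.992

At the golden rule, f'(k) = n + g + δ, so α·k^(α−1) = n + g + δ and k_gold = (α/(n + g + δ))^(1/(1−α)).
k_gold = (0.25/0.108)^(1/0.75) = 2.3148^1.3333 ≈ 3.0620
c_gold = f(k_gold) − (n + g + δ)·k_gold = 1.3228 − 0.108×3.0620 ≈ 0.9921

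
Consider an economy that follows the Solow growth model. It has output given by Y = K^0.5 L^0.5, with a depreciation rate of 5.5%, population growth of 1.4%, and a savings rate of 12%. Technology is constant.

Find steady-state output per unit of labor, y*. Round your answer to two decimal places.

In steady state, investment equals break-even investment: s·k^α = (n + δ)·k.
Dividing both sides by k: k^(1−α) = s / (n + δ).
k^0.5 = 0.12 / (0.014 + 0.055) = 0.12 / 0.069 = 1.7391
k* = 1.7391^(1/0.5) ≈ 3.0245
y* = (k*)^α = 3.0245^0.5 ≈ 1.7391

y* ≈ 1.74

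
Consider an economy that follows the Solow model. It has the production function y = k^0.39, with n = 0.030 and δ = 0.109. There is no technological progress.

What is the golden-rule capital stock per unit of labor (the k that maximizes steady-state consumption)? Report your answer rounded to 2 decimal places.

k_gold ≈ 5.43

The golden rule sets f'(k) = n + δ, i.e. α·k^(α−1) = n + δ.
So k^(1−α) = α / (n + δ) = 0.39 / 0.139 = 2.8058.
k_gold = 2.8058^(1/0.61) ≈ 5.4265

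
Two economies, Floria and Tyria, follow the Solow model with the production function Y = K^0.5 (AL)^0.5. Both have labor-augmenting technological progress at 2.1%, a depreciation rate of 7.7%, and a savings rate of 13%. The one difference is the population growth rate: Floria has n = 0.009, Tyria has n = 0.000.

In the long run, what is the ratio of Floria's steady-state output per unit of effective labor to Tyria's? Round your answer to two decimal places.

Steady-state y* = [s/(n + g + δ)]^(α/(1−α)), so the ratio is [ (s_F/(n + g + δ)_F) / (s_T/(n + g + δ)_T) ]^1.
s_F/(n + g + δ)_F = 0.13/0.107 = 1.2150; s_T/(n + g + δ)_T = 0.13/0.098 = 1.3265.
Ratio = (1.2150/1.3265)^1 = 0.9159^1 ≈ 0.9159

ratio ≈ 0.92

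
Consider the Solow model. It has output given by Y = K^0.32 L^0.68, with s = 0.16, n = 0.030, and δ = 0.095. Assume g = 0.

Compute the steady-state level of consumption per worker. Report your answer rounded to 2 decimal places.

c* ≈ 0.94

In steady state, investment equals break-even investment: s·k^α = (n + δ)·k.
Dividing both sides by k: k^(1−α) = s / (n + δ).
k^0.68 = 0.16 / (0.030 + 0.095) = 0.16 / 0.125 = 1.2800
k* = 1.2800^(1/0.68) ≈ 1.4377
y* = (k*)^α = 1.4377^0.32 ≈ 1.1232
c* = (1 − s)·y* = (1 − 0.16) × 1.1232 ≈ 0.9435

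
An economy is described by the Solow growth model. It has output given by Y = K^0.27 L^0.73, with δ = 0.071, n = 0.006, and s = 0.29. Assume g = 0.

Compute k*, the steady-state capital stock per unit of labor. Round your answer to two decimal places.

k* = 6.15

Steady state requires s·f(k) = (n + δ)·k, i.e. s·k^α = (n + δ)·k.
Dividing both sides by k: k^(1−α) = s / (n + δ).
k^0.73 = 0.29 / (0.006 + 0.071) = 0.29 / 0.077 = 3.7662
k* = 3.7662^(1/0.73) ≈ 6.1505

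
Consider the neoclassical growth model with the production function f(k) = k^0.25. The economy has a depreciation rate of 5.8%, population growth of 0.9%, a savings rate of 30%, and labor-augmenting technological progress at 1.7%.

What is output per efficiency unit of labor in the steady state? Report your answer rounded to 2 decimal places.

Steady state requires s·f(k) = (n + g + δ)·k, i.e. s·k^α = (n + g + δ)·k.
Rearranging, k^(1−α) = s / (n + g + δ).
k^0.75 = 0.30 / (0.009 + 0.017 + 0.058) = 0.30 / 0.084 = 3.5714
k* = 3.5714^(1/0.75) ≈ 5.4591
y* = (k*)^α = 5.4591^0.25 ≈ 1.5286

y* = 1.53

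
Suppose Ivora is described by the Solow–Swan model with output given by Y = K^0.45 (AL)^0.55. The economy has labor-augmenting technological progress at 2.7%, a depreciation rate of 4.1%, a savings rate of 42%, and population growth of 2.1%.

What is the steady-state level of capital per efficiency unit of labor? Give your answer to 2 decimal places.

k* ≈ 16.80

At the steady state, Δk = 0, so s·k^α = (n + g + δ)·k.
Rearranging, k^(1−α) = s / (n + g + δ).
k^0.55 = 0.42 / (0.021 + 0.027 + 0.041) = 0.42 / 0.089 = 4.7191
k* = 4.7191^(1/0.55) ≈ 16.7957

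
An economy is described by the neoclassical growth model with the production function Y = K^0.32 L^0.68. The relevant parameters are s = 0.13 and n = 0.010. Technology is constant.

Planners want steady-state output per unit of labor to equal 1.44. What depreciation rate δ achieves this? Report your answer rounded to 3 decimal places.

δ ≈ 0.050

Steady state requires s·f(k) = (n + δ)·k, i.e. s·k^α = (n + δ)·k.
Since y* = [s/(n + δ)]^(α/(1−α)), we have s/(n + δ) = (y*)^((1−α)/α) = 1.44^2.125 = 2.1703.
Therefore n + δ = s / 2.1703 = 0.13 / 2.1703 = 0.0599, so δ = 0.0599 − 0.010 = 0.0499.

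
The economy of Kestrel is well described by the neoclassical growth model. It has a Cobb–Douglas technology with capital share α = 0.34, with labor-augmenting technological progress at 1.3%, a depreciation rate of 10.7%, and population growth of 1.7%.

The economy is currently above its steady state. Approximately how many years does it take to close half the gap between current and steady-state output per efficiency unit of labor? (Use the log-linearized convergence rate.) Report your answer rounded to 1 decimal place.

Near the steady state the convergence rate is λ = (1 − α)(n + g + δ).
λ = (1 − 0.34) × 0.137 = 0.66 × 0.137 = 0.09042
Half-life = ln 2 / λ = 0.6931 / 0.09042 ≈ 7.67 years

half-life ≈ 7.7 years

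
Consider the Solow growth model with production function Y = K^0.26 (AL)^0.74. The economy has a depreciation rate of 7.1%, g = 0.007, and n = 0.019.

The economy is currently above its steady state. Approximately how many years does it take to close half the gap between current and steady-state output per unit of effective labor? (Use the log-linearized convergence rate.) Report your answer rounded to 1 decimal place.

Near the steady state the convergence rate is λ = (1 − α)(n + g + δ).
λ = (1 − 0.26) × 0.097 = 0.74 × 0.097 = 0.07178
Half-life = ln 2 / λ = 0.6931 / 0.07178 ≈ 9.66 years

half-life ≈ 9.7 years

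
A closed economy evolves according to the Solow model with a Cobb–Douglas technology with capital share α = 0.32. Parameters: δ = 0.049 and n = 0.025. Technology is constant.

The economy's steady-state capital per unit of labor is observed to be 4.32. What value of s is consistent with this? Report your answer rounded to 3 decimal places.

s ≈ 0.200

In steady state, investment equals break-even investment: s·k^α = (n + δ)·k.
So s / (n + δ) = (k*)^(1−α) = 4.32^0.68 = 2.7048.
Therefore s = 2.7048 × (n + δ) = 2.7048 × 0.074 = 0.2002.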